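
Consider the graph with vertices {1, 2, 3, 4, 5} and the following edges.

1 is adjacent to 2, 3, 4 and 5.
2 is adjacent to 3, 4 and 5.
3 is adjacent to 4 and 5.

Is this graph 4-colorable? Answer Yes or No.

Yes

The chromatic number is 4. 1, 2, 3, 4 are mutually adjacent (a clique of size 4), so at least 4 colors are needed.
One proper 4-coloring: 1=c, 2=a, 3=b, 4=d, 5=d.
That is already a proper 4-coloring.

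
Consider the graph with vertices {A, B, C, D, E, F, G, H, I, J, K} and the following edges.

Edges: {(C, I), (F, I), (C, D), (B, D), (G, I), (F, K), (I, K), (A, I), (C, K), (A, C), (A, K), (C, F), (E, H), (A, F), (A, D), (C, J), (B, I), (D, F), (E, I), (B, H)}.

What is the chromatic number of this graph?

5

A, C, F, I, K are mutually adjacent (a clique of size 5), so at least 5 colors are needed.
5 colors suffice: color red → {D, H, I, J}; color blue → {B, C, E, G}; color green → {F}; color yellow → {A}; color purple → {K}. Each edge has distinct colors on its endpoints.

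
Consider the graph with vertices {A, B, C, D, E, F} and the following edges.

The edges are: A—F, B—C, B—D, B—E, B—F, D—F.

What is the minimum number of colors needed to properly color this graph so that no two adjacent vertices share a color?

B, D, F are mutually adjacent, so at least 3 colors are needed.
3 colors suffice: color 1 → {A, B}; color 2 → {C, E, F}; color 3 → {D}. Every edge joins two different colors.

3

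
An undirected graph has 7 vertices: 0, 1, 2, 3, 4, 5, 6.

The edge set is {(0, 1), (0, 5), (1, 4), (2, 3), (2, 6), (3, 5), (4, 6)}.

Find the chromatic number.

3

The cycle 2-6-4-1-0-5-3-2 has odd length 7, so it cannot be 2-colored; at least 3 colors are needed.
3 colors suffice: color red → {1, 5, 6}; color blue → {0, 3, 4}; color green → {2}. Every edge joins two different colors.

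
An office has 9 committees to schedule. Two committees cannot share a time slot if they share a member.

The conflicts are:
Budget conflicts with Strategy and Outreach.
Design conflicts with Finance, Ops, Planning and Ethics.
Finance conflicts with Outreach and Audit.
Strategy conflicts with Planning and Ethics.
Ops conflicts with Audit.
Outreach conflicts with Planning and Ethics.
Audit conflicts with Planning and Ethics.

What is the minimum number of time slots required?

Design and Ethics conflict, so at least 2 time slots are needed.
2 time slots suffice: time slot 1 → {Design, Strategy, Outreach, Audit}; time slot 2 → {Budget, Finance, Ops, Planning, Ethics}. Each listed conflict is separated.

2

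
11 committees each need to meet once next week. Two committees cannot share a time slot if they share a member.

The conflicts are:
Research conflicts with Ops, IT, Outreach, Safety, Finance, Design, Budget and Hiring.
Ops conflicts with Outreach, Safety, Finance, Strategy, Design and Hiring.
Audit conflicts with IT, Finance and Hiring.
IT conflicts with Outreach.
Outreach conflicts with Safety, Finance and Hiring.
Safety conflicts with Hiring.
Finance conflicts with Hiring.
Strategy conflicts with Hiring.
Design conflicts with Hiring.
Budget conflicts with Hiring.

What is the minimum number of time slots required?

Research, Ops, Outreach, Finance, Hiring pairwise conflict, so at least 5 time slots are needed.
A valid assignment using 5 time slots: Research=2, Ops=3, Audit=2, IT=1, Outreach=4, Safety=5, Finance=5, Strategy=2, Design=4, Budget=3, Hiring=1. No two conflicting committees share a time slot.

5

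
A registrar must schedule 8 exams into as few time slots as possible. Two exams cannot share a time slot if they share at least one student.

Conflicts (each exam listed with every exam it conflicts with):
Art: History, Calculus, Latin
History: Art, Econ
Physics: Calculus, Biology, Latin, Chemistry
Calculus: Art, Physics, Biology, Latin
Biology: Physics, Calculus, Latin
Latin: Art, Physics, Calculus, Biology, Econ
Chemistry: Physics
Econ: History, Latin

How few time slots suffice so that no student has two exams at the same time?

4

Physics, Calculus, Biology, Latin are mutually in conflict, so at least 4 time slots are needed.
4 time slots suffice: Art=2, History=1, Physics=2, Calculus=3, Biology=4, Latin=1, Chemistry=1, Econ=2. Each listed conflict is separated.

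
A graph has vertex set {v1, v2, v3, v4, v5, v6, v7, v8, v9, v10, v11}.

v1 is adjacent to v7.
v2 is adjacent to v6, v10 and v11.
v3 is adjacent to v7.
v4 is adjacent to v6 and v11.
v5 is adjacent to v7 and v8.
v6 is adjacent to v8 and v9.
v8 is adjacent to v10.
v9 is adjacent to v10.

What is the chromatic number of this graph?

2

v4 and v11 are adjacent, so at least 2 colors are needed.
2 colors suffice: color 1 → {v1, v3, v5, v6, v10, v11}; color 2 → {v2, v4, v7, v8, v9}. Each edge has distinct colors on its endpoints.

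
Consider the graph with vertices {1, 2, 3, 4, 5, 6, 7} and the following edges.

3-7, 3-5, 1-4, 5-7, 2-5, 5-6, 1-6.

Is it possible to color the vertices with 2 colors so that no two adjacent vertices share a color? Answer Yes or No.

No

3, 5, 7 are pairwise adjacent, so at least 3 colors are needed.
So 2 colors are not enough.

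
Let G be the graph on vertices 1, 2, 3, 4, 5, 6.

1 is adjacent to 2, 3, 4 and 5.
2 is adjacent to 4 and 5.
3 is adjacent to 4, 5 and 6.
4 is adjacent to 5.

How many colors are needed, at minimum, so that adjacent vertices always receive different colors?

1, 2, 4, 5 are pairwise adjacent (a clique of size 4), so at least 4 colors are needed.
4 colors suffice: color red → {1, 6}; color blue → {5}; color green → {4}; color yellow → {2, 3}. Each edge has distinct colors on its endpoints.

4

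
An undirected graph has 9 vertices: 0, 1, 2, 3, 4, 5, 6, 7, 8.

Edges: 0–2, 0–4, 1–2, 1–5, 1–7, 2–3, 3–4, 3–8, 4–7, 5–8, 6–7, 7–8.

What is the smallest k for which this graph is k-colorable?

3

The cycle 2-1-7-4-0-2 has odd length 5, so it cannot be 2-colored; at least 3 colors are needed.
3 colors suffice: color red → {0, 3, 5, 7}; color blue → {1, 4, 6, 8}; color green → {2}. Every edge joins two different colors.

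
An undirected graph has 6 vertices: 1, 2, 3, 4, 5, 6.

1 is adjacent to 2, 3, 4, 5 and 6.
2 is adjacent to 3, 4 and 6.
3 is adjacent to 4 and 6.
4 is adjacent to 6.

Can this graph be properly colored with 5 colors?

Yes

The chromatic number is 5. 1, 2, 3, 4, 6 are mutually adjacent (a clique of size 5), so at least 5 colors are needed.
One proper 5-coloring: 1=red, 2=yellow, 3=blue, 4=green, 5=blue, 6=purple.
That is already a proper 5-coloring.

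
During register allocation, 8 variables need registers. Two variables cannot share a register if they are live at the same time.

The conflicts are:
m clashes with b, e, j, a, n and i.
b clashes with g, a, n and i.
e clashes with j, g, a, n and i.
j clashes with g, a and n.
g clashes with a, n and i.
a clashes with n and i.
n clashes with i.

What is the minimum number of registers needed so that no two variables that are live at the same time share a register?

5

m, e, j, a, n pairwise conflict, so at least 5 registers are needed.
Using 5 registers: m=4, b=3, e=3, j=5, g=4, a=2, n=1, i=5. Every pair that conflicts lands in different registers.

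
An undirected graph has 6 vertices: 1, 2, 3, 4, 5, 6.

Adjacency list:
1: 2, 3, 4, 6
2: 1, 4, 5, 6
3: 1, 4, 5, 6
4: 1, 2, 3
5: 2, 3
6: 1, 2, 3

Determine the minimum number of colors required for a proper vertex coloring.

1, 2, 6 are mutually adjacent, so at least 3 colors are needed.
3 colors suffice: color red → {2, 3}; color blue → {1, 5}; color green → {4, 6}. Each edge has distinct colors on its endpoints.

3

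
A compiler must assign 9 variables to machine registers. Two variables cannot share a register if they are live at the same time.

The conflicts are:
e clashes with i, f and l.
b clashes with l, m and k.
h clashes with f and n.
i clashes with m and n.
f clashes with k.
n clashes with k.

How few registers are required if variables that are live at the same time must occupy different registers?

3

The cycle b-k-f-e-l-b has odd length 5, so it cannot be 2-colored; at least 3 registers are needed.
3 registers suffice: register 1 → {b, i, f}; register 2 → {e, h, m, k}; register 3 → {l, n}. No two conflicting variables share a register.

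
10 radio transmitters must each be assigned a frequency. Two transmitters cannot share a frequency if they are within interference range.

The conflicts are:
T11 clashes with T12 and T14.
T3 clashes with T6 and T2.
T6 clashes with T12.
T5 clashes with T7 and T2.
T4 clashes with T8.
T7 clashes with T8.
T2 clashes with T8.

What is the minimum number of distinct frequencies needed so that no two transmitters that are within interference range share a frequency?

2

T3 and T2 conflict, so at least 2 frequencies are needed.
2 frequencies suffice: frequency 1 → {T11, T6, T4, T7, T2}; frequency 2 → {T3, T5, T12, T8, T14}. Each listed conflict is separated.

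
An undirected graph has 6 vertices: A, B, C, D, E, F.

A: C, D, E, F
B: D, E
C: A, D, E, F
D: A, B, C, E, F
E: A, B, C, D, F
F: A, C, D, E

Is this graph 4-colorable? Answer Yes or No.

No

A, C, D, E, F are pairwise adjacent (a clique of size 5), so at least 5 colors are needed.
So 4 colors are not enough.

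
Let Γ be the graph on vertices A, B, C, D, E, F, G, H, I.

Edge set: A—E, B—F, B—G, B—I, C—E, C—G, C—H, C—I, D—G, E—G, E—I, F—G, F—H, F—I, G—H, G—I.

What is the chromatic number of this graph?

C, E, G, I form a clique, so at least 4 colors are needed.
4 colors suffice: color 1 → {A, G}; color 2 → {D, H, I}; color 3 → {C, F}; color 4 → {B, E}. Every edge joins two different colors.

4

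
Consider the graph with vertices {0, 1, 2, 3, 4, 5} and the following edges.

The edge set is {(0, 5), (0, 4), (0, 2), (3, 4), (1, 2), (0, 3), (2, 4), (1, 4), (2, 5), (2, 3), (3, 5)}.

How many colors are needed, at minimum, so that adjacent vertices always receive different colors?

0, 2, 3, 5 are mutually adjacent (a clique of size 4), so at least 4 colors are needed.
One proper 4-coloring: 0=d, 1=b, 2=a, 3=b, 4=c, 5=c. Every edge joins two different colors.

4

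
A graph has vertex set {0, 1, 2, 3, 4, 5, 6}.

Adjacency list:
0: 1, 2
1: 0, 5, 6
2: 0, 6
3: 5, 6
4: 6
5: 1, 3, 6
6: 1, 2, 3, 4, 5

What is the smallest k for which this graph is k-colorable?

3

1, 5, 6 are mutually adjacent, so at least 3 colors are needed.
3 colors suffice: color a → {0, 6}; color b → {2, 4, 5}; color c → {1, 3}. Each edge has distinct colors on its endpoints.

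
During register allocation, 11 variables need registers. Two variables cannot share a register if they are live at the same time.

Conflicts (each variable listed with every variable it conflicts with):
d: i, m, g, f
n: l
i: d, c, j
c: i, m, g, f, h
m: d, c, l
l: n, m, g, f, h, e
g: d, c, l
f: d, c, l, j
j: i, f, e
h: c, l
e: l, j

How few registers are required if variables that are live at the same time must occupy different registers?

2

l and f conflict, so at least 2 registers are needed.
2 registers suffice: register 1 → {d, c, l, j}; register 2 → {n, i, m, g, f, h, e}. Every pair that conflicts lands in different registers.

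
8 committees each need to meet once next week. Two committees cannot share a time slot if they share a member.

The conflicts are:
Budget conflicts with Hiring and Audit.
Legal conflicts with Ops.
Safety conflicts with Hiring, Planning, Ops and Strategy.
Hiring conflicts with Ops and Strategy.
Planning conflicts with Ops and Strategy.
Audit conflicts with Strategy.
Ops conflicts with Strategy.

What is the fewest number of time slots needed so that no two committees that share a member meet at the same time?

4

Safety, Hiring, Ops, Strategy all conflict with each other, so at least 4 time slots are needed.
Using 4 time slots: Budget=1, Legal=2, Safety=3, Hiring=4, Planning=4, Audit=3, Ops=1, Strategy=2. No two conflicting committees share a time slot.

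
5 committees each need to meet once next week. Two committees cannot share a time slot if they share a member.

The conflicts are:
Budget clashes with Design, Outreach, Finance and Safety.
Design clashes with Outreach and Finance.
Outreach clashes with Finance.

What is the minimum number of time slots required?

Budget, Design, Outreach, Finance pairwise conflict, so at least 4 time slots are needed.
A valid assignment using 4 time slots: Budget=1, Design=2, Outreach=4, Finance=3, Safety=2. No two conflicting committees share a time slot.

4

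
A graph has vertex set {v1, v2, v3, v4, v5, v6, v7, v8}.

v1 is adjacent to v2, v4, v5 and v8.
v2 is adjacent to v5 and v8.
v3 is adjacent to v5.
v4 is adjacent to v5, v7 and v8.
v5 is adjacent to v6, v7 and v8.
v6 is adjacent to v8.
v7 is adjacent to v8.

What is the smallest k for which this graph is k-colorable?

v1, v2, v5, v8 are mutually adjacent (a clique of size 4), so at least 4 colors are needed.
4 colors suffice: color 1 → {v5}; color 2 → {v3, v8}; color 3 → {v1, v6, v7}; color 4 → {v2, v4}. Each edge has distinct colors on its endpoints.

4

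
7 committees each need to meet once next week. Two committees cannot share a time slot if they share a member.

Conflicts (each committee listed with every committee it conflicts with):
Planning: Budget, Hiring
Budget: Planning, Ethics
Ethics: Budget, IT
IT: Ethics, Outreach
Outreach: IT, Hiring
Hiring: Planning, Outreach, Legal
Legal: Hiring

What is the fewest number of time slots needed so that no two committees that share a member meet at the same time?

2

Planning and Hiring conflict, so at least 2 time slots are needed.
2 time slots suffice: time slot 1 → {Budget, IT, Hiring}; time slot 2 → {Planning, Ethics, Outreach, Legal}. No two conflicting committees share a time slot.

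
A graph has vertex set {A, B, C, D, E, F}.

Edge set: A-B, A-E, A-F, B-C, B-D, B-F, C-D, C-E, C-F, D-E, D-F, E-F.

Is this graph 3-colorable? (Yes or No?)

No

B, C, D, F are pairwise adjacent (a clique of size 4), so at least 4 colors are needed.
So 3 colors are not enough.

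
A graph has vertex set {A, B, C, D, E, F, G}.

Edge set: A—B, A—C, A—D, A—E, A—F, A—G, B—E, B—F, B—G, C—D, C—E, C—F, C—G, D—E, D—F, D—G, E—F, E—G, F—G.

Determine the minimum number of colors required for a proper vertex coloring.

6

A, C, D, E, F, G form a clique, so at least 6 colors are needed.
6 colors suffice: color 1 → {G}; color 2 → {F}; color 3 → {A}; color 4 → {E}; color 5 → {B, D}; color 6 → {C}. No two adjacent vertices share a color.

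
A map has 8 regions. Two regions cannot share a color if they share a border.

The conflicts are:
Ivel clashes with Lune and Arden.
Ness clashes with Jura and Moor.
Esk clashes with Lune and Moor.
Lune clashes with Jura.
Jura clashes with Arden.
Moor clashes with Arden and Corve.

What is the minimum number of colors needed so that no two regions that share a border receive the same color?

The cycle Esk-Lune-Ivel-Arden-Moor-Esk has odd length 5, so it cannot be 2-colored; at least 3 colors are needed.
A valid assignment using 3 colors: Ivel=2, Ness=3, Esk=2, Lune=1, Jura=2, Moor=1, Arden=3, Corve=2. No two conflicting regions share a color.

3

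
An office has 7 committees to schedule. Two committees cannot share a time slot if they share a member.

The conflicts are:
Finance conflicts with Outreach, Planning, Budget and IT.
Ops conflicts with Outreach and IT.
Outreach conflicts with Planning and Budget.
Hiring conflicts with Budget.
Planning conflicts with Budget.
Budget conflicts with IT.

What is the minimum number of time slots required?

Finance, Outreach, Planning, Budget are mutually in conflict, so at least 4 time slots are needed.
4 time slots suffice: time slot 1 → {Ops, Budget}; time slot 2 → {Outreach, Hiring, IT}; time slot 3 → {Finance}; time slot 4 → {Planning}. Each listed conflict is separated.

4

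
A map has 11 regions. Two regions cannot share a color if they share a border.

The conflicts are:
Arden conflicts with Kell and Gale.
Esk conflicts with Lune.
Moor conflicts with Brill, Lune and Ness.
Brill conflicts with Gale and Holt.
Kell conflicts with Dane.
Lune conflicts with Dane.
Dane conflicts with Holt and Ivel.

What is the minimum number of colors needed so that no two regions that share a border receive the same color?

3

The cycle Moor-Brill-Holt-Dane-Lune-Moor has odd length 5, so it cannot be 2-colored; at least 3 colors are needed.
3 colors suffice: Arden=1, Esk=1, Moor=3, Brill=1, Kell=2, Gale=2, Lune=2, Dane=1, Holt=2, Ivel=2, Ness=1. Each listed conflict is separated.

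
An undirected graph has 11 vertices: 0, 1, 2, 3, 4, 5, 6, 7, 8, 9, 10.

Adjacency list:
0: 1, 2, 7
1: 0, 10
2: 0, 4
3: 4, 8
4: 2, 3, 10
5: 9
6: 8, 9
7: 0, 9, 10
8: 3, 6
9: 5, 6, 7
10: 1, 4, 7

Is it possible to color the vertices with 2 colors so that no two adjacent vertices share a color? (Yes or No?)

No

The cycle 2-0-7-10-4-2 has odd length 5, so it cannot be 2-colored; at least 3 colors are needed.
So 2 colors are not enough.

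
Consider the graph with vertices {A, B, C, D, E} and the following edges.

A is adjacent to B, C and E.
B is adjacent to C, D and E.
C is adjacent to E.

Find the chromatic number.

4

A, B, C, E are mutually adjacent (a clique of size 4), so at least 4 colors are needed.
One proper 4-coloring: A=green, B=red, C=blue, D=blue, E=yellow. Every edge joins two different colors.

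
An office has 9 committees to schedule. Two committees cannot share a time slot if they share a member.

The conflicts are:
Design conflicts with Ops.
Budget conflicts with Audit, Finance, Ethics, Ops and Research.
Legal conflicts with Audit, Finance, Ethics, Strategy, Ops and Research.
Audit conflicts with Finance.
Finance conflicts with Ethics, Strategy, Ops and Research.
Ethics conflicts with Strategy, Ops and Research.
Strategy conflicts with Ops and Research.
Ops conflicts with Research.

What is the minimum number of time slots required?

Legal, Finance, Ethics, Strategy, Ops, Research all conflict with each other, so at least 6 time slots are needed.
6 time slots suffice: Design=1, Budget=5, Legal=5, Audit=2, Finance=1, Ethics=4, Strategy=6, Ops=2, Research=3. Every pair that conflicts lands in different time slots.

6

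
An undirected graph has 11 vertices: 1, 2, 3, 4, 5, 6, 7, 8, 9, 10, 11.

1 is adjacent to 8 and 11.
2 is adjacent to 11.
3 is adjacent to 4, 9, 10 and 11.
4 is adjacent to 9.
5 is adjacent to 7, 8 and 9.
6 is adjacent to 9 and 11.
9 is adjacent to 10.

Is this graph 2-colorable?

No

3, 4, 9 are pairwise adjacent, so at least 3 colors are needed.
So 2 colors are not enough.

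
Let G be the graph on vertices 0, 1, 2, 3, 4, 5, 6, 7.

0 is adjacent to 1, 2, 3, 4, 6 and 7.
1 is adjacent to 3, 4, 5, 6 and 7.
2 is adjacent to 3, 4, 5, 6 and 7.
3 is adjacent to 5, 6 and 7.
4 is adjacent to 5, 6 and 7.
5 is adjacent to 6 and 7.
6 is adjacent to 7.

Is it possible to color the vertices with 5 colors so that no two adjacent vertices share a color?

The chromatic number is 5. 0, 2, 4, 6, 7 are pairwise adjacent (a clique of size 5), so at least 5 colors are needed.
A valid assignment using 5 colors: 0=d, 1=e, 2=e, 3=c, 4=c, 5=d, 6=b, 7=a.
That is already a proper 5-coloring.

Yes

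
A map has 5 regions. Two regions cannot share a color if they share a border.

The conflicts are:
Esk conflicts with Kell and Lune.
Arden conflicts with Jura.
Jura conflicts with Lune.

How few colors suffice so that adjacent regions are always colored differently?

2

Esk and Kell conflict, so at least 2 colors are needed.
2 colors suffice: color 1 → {Esk, Jura}; color 2 → {Arden, Kell, Lune}. Each listed conflict is separated.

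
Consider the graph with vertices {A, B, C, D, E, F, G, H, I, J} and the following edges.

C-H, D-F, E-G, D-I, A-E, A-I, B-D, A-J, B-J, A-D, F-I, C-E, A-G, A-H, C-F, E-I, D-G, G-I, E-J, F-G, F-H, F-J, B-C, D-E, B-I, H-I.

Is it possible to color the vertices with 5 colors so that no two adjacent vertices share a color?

The chromatic number is 5. A, D, E, G, I are pairwise adjacent (a clique of size 5), so at least 5 colors are needed.
One proper 5-coloring: A=blue, B=blue, C=red, D=yellow, E=green, F=blue, G=purple, H=green, I=red, J=red.
That is already a proper 5-coloring.

Yes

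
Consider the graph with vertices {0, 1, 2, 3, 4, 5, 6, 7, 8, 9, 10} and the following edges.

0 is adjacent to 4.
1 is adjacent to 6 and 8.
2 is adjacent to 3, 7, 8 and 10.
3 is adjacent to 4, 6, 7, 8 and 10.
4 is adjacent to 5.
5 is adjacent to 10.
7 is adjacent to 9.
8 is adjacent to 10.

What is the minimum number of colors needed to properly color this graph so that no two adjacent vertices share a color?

2, 3, 8, 10 are mutually adjacent (a clique of size 4), so at least 4 colors are needed.
4 colors suffice: 0=a, 1=a, 2=b, 3=a, 4=b, 5=a, 6=b, 7=c, 8=c, 9=a, 10=d. No two adjacent vertices share a color.

4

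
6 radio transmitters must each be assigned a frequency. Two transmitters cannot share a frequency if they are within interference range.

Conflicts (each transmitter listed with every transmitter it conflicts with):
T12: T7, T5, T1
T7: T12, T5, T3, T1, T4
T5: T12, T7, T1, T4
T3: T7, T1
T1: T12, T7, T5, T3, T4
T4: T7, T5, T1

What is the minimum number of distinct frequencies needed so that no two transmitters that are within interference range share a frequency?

4

T7, T5, T1, T4 pairwise conflict, so at least 4 frequencies are needed.
4 frequencies suffice: frequency 1 → {T7}; frequency 2 → {T1}; frequency 3 → {T5, T3}; frequency 4 → {T12, T4}. Each listed conflict is separated.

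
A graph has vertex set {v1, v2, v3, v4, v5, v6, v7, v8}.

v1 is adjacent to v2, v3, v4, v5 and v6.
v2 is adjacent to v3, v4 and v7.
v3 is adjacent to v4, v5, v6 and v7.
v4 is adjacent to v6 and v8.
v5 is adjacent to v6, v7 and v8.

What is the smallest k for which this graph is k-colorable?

4

v1, v2, v3, v4 are mutually adjacent (a clique of size 4), so at least 4 colors are needed.
4 colors suffice: v1=green, v2=yellow, v3=red, v4=blue, v5=blue, v6=yellow, v7=green, v8=red. Each edge has distinct colors on its endpoints.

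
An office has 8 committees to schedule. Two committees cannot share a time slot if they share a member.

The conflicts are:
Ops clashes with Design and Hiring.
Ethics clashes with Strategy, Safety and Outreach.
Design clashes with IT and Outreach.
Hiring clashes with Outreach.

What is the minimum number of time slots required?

2

Ops and Design conflict, so at least 2 time slots are needed.
2 time slots suffice: Ops=2, Ethics=1, Design=1, Strategy=2, IT=2, Safety=2, Hiring=1, Outreach=2. Each listed conflict is separated.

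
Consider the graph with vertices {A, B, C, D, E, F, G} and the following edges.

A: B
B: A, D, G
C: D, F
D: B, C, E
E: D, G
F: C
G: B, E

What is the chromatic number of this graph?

D and E are adjacent, so at least 2 colors are needed.
2 colors suffice: A=red, B=blue, C=blue, D=red, E=blue, F=red, G=red. Each edge has distinct colors on its endpoints.

2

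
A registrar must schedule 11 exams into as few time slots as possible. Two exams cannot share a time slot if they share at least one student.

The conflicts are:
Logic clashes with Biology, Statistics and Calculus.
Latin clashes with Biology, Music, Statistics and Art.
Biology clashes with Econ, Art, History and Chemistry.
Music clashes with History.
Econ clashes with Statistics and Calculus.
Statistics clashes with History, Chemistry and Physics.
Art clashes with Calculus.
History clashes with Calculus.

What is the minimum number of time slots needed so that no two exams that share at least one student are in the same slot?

3

Latin, Biology, Art are mutually in conflict, so at least 3 time slots are needed.
A valid assignment using 3 time slots: Logic=2, Latin=2, Biology=1, Music=1, Econ=2, Statistics=1, Art=3, History=2, Chemistry=2, Physics=2, Calculus=1. No two conflicting exams share a time slot.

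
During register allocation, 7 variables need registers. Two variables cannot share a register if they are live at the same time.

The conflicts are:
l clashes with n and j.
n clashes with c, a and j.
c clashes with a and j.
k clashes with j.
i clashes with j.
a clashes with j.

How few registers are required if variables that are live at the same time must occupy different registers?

n, c, a, j pairwise conflict, so at least 4 registers are needed.
4 registers suffice: register 1 → {j}; register 2 → {n, k, i}; register 3 → {l, a}; register 4 → {c}. Every pair that conflicts lands in different registers.

4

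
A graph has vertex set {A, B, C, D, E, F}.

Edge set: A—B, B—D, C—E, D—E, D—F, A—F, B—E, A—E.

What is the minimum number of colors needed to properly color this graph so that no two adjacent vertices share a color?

A, B, E form a triangle, so at least 3 colors are needed.
3 colors suffice: color 1 → {E, F}; color 2 → {B, C}; color 3 → {A, D}. Every edge joins two different colors.

3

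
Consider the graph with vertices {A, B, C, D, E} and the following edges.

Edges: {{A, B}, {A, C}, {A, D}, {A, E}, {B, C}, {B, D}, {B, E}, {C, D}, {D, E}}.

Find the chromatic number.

4

A, B, C, D are pairwise adjacent (a clique of size 4), so at least 4 colors are needed.
4 colors suffice: color 1 → {B}; color 2 → {D}; color 3 → {A}; color 4 → {C, E}. No two adjacent vertices share a color.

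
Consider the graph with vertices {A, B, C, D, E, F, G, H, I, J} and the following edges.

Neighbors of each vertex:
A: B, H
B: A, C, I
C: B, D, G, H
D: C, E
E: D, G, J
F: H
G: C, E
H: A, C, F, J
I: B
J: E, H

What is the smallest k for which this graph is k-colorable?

The cycle H-C-D-E-J-H has odd length 5, so it cannot be 2-colored; at least 3 colors are needed.
3 colors suffice: color 1 → {B, E, H}; color 2 → {A, C, F, I, J}; color 3 → {D, G}. Every edge joins two different colors.

3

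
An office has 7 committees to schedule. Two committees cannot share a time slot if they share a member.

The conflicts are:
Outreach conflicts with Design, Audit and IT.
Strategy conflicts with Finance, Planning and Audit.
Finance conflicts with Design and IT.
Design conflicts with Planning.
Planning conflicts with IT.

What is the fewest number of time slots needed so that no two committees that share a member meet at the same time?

3

The cycle Finance-Strategy-Audit-Outreach-Design-Finance has odd length 5, so it cannot be 2-colored; at least 3 time slots are needed.
3 time slots suffice: time slot 1 → {Strategy, Design, IT}; time slot 2 → {Outreach, Finance, Planning}; time slot 3 → {Audit}. Every pair that conflicts lands in different time slots.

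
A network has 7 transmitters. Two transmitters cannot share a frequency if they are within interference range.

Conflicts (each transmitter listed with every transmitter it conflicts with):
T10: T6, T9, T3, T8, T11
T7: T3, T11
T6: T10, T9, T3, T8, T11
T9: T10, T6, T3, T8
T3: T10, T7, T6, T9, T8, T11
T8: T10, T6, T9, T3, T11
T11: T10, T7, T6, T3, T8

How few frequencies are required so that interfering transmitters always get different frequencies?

T10, T6, T3, T8, T11 pairwise conflict, so at least 5 frequencies are needed.
Using 5 frequencies: T10=2, T7=2, T6=4, T9=3, T3=1, T8=5, T11=3. Every pair that conflicts lands in different frequencies.

5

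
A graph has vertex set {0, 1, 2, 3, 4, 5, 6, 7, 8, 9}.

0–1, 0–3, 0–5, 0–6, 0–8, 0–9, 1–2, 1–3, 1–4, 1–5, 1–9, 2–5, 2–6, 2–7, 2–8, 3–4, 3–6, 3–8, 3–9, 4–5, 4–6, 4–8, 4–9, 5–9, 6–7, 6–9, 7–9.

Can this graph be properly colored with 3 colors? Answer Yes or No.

0, 1, 3, 9 form a clique, so at least 4 colors are needed.
So 3 colors are not enough.

No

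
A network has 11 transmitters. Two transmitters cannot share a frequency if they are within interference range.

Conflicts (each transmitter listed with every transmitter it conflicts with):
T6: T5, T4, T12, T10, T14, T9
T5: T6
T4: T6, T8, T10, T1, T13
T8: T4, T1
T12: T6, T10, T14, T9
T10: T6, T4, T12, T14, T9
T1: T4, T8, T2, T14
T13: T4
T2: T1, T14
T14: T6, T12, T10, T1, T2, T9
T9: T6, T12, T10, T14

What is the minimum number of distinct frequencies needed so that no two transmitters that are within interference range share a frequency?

5

T6, T12, T10, T14, T9 all conflict with each other, so at least 5 frequencies are needed.
Using 5 frequencies: T6=1, T5=2, T4=2, T8=3, T12=4, T10=3, T1=1, T13=1, T2=3, T14=2, T9=5. Each listed conflict is separated.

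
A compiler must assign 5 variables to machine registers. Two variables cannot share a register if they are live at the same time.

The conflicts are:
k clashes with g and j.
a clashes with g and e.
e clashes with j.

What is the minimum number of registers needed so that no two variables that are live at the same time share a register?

3

The cycle k-j-e-a-g-k has odd length 5, so it cannot be 2-colored; at least 3 registers are needed.
A valid assignment using 3 registers: k=1, a=3, g=2, e=1, j=2. Each listed conflict is separated.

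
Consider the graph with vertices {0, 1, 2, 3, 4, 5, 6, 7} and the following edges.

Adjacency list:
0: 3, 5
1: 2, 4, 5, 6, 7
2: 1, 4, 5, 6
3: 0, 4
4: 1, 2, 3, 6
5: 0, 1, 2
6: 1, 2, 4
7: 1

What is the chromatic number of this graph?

1, 2, 4, 6 form a clique, so at least 4 colors are needed.
One proper 4-coloring: 0=c, 1=a, 2=c, 3=a, 4=b, 5=b, 6=d, 7=b. Each edge has distinct colors on its endpoints.

4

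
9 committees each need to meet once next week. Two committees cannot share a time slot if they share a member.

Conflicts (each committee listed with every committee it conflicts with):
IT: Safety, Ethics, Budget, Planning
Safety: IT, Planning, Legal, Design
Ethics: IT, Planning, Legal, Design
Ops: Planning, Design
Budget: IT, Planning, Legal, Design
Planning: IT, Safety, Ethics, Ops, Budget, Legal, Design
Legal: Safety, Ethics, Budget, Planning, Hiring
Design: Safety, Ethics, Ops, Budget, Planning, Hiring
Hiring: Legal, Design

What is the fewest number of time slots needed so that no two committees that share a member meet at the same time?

3

Budget, Planning, Legal pairwise conflict, so at least 3 time slots are needed.
3 time slots suffice: time slot 1 → {Planning, Hiring}; time slot 2 → {IT, Legal, Design}; time slot 3 → {Safety, Ethics, Ops, Budget}. No two conflicting committees share a time slot.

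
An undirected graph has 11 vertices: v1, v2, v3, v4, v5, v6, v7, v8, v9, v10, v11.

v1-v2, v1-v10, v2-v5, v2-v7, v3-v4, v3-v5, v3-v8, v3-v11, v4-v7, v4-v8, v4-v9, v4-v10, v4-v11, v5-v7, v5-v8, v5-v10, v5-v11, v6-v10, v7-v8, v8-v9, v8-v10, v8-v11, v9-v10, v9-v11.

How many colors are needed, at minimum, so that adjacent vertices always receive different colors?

4

v3, v4, v8, v11 form a clique, so at least 4 colors are needed.
A valid assignment using 4 colors: v1=B, v2=R, v3=Y, v4=B, v5=B, v6=R, v7=G, v8=R, v9=Y, v10=G, v11=G. No two adjacent vertices share a color.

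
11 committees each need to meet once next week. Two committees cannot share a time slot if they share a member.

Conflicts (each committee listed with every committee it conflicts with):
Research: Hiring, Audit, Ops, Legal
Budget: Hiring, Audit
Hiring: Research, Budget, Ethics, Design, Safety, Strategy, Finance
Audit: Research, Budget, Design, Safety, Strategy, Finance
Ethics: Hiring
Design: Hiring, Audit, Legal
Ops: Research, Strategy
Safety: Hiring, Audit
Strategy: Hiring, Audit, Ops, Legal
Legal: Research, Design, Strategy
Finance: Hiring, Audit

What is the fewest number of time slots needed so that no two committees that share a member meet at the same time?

2

Ops and Strategy conflict, so at least 2 time slots are needed.
2 time slots suffice: time slot 1 → {Hiring, Audit, Ops, Legal}; time slot 2 → {Research, Budget, Ethics, Design, Safety, Strategy, Finance}. No two conflicting committees share a time slot.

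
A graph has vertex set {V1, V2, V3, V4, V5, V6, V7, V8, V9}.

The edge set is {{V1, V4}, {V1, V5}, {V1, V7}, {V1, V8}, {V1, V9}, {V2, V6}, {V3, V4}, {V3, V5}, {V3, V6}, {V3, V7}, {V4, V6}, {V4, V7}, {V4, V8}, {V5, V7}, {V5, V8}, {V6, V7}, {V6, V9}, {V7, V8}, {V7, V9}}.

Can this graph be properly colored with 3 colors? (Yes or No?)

V3, V4, V6, V7 form a clique, so at least 4 colors are needed.
So 3 colors are not enough.

No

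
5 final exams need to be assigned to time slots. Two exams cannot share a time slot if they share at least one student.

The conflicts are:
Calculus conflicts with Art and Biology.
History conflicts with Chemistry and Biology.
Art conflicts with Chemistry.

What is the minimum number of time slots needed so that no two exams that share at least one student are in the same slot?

3

The cycle History-Biology-Calculus-Art-Chemistry-History has odd length 5, so it cannot be 2-colored; at least 3 time slots are needed.
3 time slots suffice: Calculus=1, History=1, Art=3, Chemistry=2, Biology=2. No two conflicting exams share a time slot.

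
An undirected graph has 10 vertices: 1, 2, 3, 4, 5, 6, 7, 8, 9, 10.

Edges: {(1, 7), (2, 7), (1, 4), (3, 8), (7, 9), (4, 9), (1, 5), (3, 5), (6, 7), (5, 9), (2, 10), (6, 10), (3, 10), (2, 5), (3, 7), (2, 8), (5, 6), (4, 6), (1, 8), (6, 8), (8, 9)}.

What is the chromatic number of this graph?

1 and 5 are adjacent, so at least 2 colors are needed.
2 colors suffice: color red → {4, 5, 7, 8, 10}; color blue → {1, 2, 3, 6, 9}. No two adjacent vertices share a color.

2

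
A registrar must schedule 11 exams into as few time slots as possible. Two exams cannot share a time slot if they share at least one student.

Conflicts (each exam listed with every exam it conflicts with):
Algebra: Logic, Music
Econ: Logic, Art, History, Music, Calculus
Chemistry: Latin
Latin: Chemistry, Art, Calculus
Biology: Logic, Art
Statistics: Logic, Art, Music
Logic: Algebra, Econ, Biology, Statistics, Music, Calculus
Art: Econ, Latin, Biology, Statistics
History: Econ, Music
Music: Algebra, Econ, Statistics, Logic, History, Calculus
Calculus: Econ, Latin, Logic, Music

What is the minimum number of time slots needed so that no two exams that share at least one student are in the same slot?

4

Econ, Logic, Music, Calculus all conflict with each other, so at least 4 time slots are needed.
A valid assignment using 4 time slots: Algebra=3, Econ=3, Chemistry=1, Latin=2, Biology=2, Statistics=3, Logic=1, Art=1, History=1, Music=2, Calculus=4. No two conflicting exams share a time slot.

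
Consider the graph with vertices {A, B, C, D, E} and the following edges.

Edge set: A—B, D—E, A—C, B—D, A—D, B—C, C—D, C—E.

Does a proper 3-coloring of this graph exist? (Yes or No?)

No

A, B, C, D are mutually adjacent (a clique of size 4), so at least 4 colors are needed.
So 3 colors are not enough.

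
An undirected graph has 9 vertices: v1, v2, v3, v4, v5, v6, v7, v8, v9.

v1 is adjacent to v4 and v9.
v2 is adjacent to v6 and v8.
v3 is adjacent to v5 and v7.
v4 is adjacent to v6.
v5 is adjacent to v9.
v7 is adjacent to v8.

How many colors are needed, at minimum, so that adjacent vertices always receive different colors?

The cycle v3-v7-v8-v2-v6-v4-v1-v9-v5-v3 has odd length 9, so it cannot be 2-colored; at least 3 colors are needed.
3 colors suffice: color R → {v6, v7, v9}; color B → {v1, v3, v8}; color G → {v2, v4, v5}. Every edge joins two different colors.

3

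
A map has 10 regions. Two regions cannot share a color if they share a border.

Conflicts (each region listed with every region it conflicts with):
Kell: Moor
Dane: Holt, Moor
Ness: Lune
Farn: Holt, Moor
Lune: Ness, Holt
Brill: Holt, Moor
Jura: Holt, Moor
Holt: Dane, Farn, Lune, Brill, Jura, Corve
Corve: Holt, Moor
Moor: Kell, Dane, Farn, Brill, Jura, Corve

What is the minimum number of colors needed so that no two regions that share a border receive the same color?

2

Ness and Lune conflict, so at least 2 colors are needed.
2 colors suffice: color 1 → {Ness, Holt, Moor}; color 2 → {Kell, Dane, Farn, Lune, Brill, Jura, Corve}. Each listed conflict is separated.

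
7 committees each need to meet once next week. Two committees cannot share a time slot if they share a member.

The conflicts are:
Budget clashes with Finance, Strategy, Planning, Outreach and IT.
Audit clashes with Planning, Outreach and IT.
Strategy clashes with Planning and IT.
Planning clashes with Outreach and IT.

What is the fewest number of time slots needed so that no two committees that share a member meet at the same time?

Budget, Strategy, Planning, IT all conflict with each other, so at least 4 time slots are needed.
A valid assignment using 4 time slots: Budget=2, Finance=1, Audit=2, Strategy=4, Planning=1, Outreach=3, IT=3. No two conflicting committees share a time slot.

4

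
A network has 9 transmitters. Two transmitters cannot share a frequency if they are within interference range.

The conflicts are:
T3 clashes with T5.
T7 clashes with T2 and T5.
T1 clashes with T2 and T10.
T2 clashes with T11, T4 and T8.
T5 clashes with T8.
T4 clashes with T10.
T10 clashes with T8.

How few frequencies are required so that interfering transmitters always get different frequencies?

T7 and T2 conflict, so at least 2 frequencies are needed.
2 frequencies suffice: T3=2, T7=2, T1=2, T2=1, T11=2, T5=1, T4=2, T10=1, T8=2. No two conflicting transmitters share a frequency.

2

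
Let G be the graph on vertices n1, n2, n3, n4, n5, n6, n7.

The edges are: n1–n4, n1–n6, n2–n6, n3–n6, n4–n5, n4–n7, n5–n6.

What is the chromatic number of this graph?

2

n1 and n6 are adjacent, so at least 2 colors are needed.
2 colors suffice: color 1 → {n4, n6}; color 2 → {n1, n2, n3, n5, n7}. Every edge joins two different colors.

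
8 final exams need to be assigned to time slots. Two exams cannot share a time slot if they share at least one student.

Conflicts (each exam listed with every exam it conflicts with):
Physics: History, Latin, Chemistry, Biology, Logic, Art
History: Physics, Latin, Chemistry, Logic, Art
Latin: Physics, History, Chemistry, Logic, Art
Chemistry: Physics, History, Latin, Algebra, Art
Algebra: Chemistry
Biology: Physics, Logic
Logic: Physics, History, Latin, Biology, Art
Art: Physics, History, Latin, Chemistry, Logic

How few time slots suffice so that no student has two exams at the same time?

Physics, History, Latin, Chemistry, Art pairwise conflict, so at least 5 time slots are needed.
Using 5 time slots: Physics=1, History=4, Latin=3, Chemistry=2, Algebra=1, Biology=3, Logic=2, Art=5. Each listed conflict is separated.

5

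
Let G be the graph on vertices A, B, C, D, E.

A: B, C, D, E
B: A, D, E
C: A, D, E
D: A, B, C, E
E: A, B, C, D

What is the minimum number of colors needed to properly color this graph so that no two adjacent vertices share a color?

A, B, D, E are pairwise adjacent (a clique of size 4), so at least 4 colors are needed.
4 colors suffice: color red → {E}; color blue → {D}; color green → {A}; color yellow → {B, C}. Every edge joins two different colors.

4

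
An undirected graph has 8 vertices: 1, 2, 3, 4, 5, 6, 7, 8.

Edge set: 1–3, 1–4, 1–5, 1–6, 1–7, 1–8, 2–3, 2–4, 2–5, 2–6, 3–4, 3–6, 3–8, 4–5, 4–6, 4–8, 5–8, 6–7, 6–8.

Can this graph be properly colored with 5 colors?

The chromatic number is 5. 1, 3, 4, 6, 8 are pairwise adjacent (a clique of size 5), so at least 5 colors are needed.
5 colors suffice: color a → {4, 7}; color b → {1, 2}; color c → {5, 6}; color d → {8}; color e → {3}.
That is already a proper 5-coloring.

Yes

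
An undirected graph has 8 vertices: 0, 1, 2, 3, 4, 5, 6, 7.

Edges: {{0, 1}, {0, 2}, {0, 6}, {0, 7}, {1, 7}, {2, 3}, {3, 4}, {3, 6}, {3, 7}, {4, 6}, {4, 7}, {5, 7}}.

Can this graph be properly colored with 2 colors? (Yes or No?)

3, 4, 6 are mutually adjacent, so at least 3 colors are needed.
So 2 colors are not enough.

No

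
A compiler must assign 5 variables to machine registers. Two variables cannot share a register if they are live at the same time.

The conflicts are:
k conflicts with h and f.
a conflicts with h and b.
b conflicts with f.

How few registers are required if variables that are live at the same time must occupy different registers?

3

The cycle h-a-b-f-k-h has odd length 5, so it cannot be 2-colored; at least 3 registers are needed.
3 registers suffice: k=3, a=2, h=1, b=1, f=2. No two conflicting variables share a register.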